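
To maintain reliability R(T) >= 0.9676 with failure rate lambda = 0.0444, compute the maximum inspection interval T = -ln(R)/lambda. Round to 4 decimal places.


R_target = 0.9676
lambda = 0.0444
-ln(0.9676) = 0.0329
T = 0.0329 / 0.0444
T = 0.7418

0.7418


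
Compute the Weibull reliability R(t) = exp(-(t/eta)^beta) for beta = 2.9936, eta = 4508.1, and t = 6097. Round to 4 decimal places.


beta = 2.9936, eta = 4508.1, t = 6097
t/eta = 6097 / 4508.1 = 1.3525
(t/eta)^beta = 1.3525^2.9936 = 2.469
R(t) = exp(-2.469)
R(t) = 0.0847

0.0847


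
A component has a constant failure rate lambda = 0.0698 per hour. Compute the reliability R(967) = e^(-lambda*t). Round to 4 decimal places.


lambda = 0.0698
t = 967
lambda * t = 67.4966
R(t) = e^(-67.4966)
R(t) = 0.0

0.0


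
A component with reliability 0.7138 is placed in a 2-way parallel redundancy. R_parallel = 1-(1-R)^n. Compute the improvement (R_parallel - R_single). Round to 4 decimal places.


R_single = 0.7138, n = 2
1 - R_single = 0.2862
(1 - R_single)^n = 0.2862^2 = 0.0819
R_parallel = 1 - 0.0819 = 0.9181
Improvement = 0.9181 - 0.7138
Improvement = 0.2043

0.2043


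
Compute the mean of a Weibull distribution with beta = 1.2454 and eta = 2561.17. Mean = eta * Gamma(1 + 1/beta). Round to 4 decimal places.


beta = 1.2454, eta = 2561.17
1/beta = 0.803
1 + 1/beta = 1.803
Gamma(1.803) = 0.9322
Mean = 2561.17 * 0.9322
Mean = 2387.4495

2387.4495


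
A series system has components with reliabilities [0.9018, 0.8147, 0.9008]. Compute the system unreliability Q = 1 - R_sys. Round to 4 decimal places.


Components: [0.9018, 0.8147, 0.9008]
After component 1: product = 0.9018
After component 2: product = 0.7347
After component 3: product = 0.6618
R_sys = 0.6618
Q = 1 - 0.6618 = 0.3382

0.3382


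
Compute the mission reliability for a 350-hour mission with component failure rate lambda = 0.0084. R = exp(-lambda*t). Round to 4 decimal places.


lambda = 0.0084
mission_time = 350
lambda * t = 0.0084 * 350 = 2.94
R = exp(-2.94)
R = 0.0529

0.0529


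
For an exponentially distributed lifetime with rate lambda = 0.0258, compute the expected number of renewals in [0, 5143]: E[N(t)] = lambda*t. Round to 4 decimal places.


lambda = 0.0258
t = 5143
E[N(t)] = lambda * t
E[N(t)] = 0.0258 * 5143
E[N(t)] = 132.6894

132.6894


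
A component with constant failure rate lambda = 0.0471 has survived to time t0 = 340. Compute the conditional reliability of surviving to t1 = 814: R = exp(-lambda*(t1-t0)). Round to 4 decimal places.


lambda = 0.0471
t0 = 340, t1 = 814
t1 - t0 = 474
lambda * (t1-t0) = 0.0471 * 474 = 22.3254
R = exp(-22.3254)
R = 0.0

0.0


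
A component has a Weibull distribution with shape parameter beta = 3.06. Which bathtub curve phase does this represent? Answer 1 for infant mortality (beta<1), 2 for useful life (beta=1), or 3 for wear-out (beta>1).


beta = 3.06
Compare beta to 1:
beta < 1 => infant mortality (phase 1)
beta = 1 => useful life (phase 2)
beta > 1 => wear-out (phase 3)
Since beta = 3.06, this is wear-out (increasing failure rate)
Phase = 3

3


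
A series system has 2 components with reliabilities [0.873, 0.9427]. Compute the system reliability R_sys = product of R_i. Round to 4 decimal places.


Components: [0.873, 0.9427]
After component 1 (R=0.873): product = 0.873
After component 2 (R=0.9427): product = 0.823
R_sys = 0.823

0.823


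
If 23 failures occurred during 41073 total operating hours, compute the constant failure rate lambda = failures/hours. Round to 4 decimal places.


failures = 23
total_hours = 41073
lambda = 23 / 41073
lambda = 0.0006

0.0006


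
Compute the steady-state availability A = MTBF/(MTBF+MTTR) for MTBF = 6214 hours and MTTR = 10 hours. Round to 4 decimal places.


MTBF = 6214
MTTR = 10
MTBF + MTTR = 6224
A = 6214 / 6224
A = 0.9984

0.9984


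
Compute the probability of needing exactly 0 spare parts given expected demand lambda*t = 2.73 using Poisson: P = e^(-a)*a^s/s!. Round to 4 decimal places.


a = 2.73, s = 0
e^(-a) = e^(-2.73) = 0.0652
a^s = 2.73^0 = 1.0
s! = 1
P = 0.0652 * 1.0 / 1
P = 0.0652

0.0652


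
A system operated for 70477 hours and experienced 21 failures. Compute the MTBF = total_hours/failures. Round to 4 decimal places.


total_hours = 70477
failures = 21
MTBF = 70477 / 21
MTBF = 3356.0476

3356.0476


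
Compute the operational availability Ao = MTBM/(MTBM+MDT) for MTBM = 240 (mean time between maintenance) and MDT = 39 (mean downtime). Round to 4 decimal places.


MTBM = 240
MDT = 39
MTBM + MDT = 279
Ao = 240 / 279
Ao = 0.8602

0.8602


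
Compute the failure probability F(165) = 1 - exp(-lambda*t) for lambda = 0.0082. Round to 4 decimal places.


lambda = 0.0082, t = 165
lambda * t = 1.353
exp(-1.353) = 0.2585
F(t) = 1 - 0.2585
F(t) = 0.7415

0.7415


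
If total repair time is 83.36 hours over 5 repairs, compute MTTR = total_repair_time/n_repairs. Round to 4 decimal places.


total_repair_time = 83.36
n_repairs = 5
MTTR = 83.36 / 5
MTTR = 16.672

16.672


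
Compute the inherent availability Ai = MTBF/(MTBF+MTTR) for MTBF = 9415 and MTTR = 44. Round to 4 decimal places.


MTBF = 9415
MTTR = 44
MTBF + MTTR = 9459
Ai = 9415 / 9459
Ai = 0.9953

0.9953


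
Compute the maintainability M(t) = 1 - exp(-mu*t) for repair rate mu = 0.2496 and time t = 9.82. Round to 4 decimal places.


mu = 0.2496, t = 9.82
mu * t = 0.2496 * 9.82 = 2.4511
exp(-2.4511) = 0.0862
M(t) = 1 - 0.0862
M(t) = 0.9138

0.9138


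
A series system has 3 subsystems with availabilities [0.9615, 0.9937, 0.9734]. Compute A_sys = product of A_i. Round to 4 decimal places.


Subsystems: [0.9615, 0.9937, 0.9734]
After subsystem 1 (A=0.9615): product = 0.9615
After subsystem 2 (A=0.9937): product = 0.9554
After subsystem 3 (A=0.9734): product = 0.93
A_sys = 0.93

0.93


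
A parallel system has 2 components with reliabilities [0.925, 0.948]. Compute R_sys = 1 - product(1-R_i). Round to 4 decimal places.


Components: [0.925, 0.948]
(1 - 0.925) = 0.075, running product = 0.075
(1 - 0.948) = 0.052, running product = 0.0039
Product of (1-R_i) = 0.0039
R_sys = 1 - 0.0039 = 0.9961

0.9961


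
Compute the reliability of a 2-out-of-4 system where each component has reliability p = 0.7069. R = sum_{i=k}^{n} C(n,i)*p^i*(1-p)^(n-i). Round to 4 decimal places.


k = 2, n = 4, p = 0.7069
i=2: C(4,2)=6 * 0.7069^2 * 0.2931^2 = 0.2576
i=3: C(4,3)=4 * 0.7069^3 * 0.2931^1 = 0.4141
i=4: C(4,4)=1 * 0.7069^4 * 0.2931^0 = 0.2497
R = sum of terms = 0.9214

0.9214


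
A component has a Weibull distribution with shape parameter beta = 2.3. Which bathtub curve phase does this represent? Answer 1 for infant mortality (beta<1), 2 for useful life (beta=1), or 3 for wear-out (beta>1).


beta = 2.3
Compare beta to 1:
beta < 1 => infant mortality (phase 1)
beta = 1 => useful life (phase 2)
beta > 1 => wear-out (phase 3)
Since beta = 2.3, this is wear-out (increasing failure rate)
Phase = 3

3


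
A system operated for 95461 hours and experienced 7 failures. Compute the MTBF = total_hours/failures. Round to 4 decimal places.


total_hours = 95461
failures = 7
MTBF = 95461 / 7
MTBF = 13637.2857

13637.2857


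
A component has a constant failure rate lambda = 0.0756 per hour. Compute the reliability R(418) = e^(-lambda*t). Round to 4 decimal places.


lambda = 0.0756
t = 418
lambda * t = 31.6008
R(t) = e^(-31.6008)
R(t) = 0.0

0.0


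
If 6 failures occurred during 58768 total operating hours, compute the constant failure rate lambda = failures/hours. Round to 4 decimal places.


failures = 6
total_hours = 58768
lambda = 6 / 58768
lambda = 0.0001

0.0001


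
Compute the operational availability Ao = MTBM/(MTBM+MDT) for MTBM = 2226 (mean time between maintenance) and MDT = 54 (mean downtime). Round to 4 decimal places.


MTBM = 2226
MDT = 54
MTBM + MDT = 2280
Ao = 2226 / 2280
Ao = 0.9763

0.9763


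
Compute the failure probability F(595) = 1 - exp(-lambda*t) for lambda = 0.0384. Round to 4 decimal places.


lambda = 0.0384, t = 595
lambda * t = 22.848
exp(-22.848) = 0.0
F(t) = 1 - 0.0
F(t) = 1.0

1.0


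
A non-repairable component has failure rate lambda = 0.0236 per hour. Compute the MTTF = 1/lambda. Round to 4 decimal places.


lambda = 0.0236
MTTF = 1 / 0.0236
MTTF = 42.3729

42.3729


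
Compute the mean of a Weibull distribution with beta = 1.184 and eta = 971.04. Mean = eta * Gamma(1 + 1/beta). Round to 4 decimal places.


beta = 1.184, eta = 971.04
1/beta = 0.8446
1 + 1/beta = 1.8446
Gamma(1.8446) = 0.944
Mean = 971.04 * 0.944
Mean = 916.643

916.643


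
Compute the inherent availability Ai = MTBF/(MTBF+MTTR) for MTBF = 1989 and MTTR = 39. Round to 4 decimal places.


MTBF = 1989
MTTR = 39
MTBF + MTTR = 2028
Ai = 1989 / 2028
Ai = 0.9808

0.9808


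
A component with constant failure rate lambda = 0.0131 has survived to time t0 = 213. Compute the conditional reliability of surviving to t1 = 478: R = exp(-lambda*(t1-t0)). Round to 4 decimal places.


lambda = 0.0131
t0 = 213, t1 = 478
t1 - t0 = 265
lambda * (t1-t0) = 0.0131 * 265 = 3.4715
R = exp(-3.4715)
R = 0.0311

0.0311


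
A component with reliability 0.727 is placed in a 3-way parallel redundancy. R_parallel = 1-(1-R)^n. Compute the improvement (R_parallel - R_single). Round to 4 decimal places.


R_single = 0.727, n = 3
1 - R_single = 0.273
(1 - R_single)^n = 0.273^3 = 0.0203
R_parallel = 1 - 0.0203 = 0.9797
Improvement = 0.9797 - 0.727
Improvement = 0.2527

0.2527


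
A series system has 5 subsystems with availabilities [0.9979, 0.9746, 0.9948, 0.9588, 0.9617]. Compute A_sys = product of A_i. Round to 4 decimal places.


Subsystems: [0.9979, 0.9746, 0.9948, 0.9588, 0.9617]
After subsystem 1 (A=0.9979): product = 0.9979
After subsystem 2 (A=0.9746): product = 0.9726
After subsystem 3 (A=0.9948): product = 0.9675
After subsystem 4 (A=0.9588): product = 0.9276
After subsystem 5 (A=0.9617): product = 0.8921
A_sys = 0.8921

0.8921


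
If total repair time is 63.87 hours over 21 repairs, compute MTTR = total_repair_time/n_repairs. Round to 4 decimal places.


total_repair_time = 63.87
n_repairs = 21
MTTR = 63.87 / 21
MTTR = 3.0414

3.0414


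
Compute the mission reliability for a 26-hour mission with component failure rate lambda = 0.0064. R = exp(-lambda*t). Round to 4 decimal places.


lambda = 0.0064
mission_time = 26
lambda * t = 0.0064 * 26 = 0.1664
R = exp(-0.1664)
R = 0.8467

0.8467


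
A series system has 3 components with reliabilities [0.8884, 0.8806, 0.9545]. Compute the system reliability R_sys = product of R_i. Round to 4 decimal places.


Components: [0.8884, 0.8806, 0.9545]
After component 1 (R=0.8884): product = 0.8884
After component 2 (R=0.8806): product = 0.7823
After component 3 (R=0.9545): product = 0.7467
R_sys = 0.7467

0.7467


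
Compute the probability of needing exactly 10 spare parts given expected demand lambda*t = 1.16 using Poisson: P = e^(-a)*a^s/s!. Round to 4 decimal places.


a = 1.16, s = 10
e^(-a) = e^(-1.16) = 0.3135
a^s = 1.16^10 = 4.4114
s! = 3628800
P = 0.3135 * 4.4114 / 3628800
P = 0.0

0.0


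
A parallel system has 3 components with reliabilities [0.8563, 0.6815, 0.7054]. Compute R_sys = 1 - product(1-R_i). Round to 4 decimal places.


Components: [0.8563, 0.6815, 0.7054]
(1 - 0.8563) = 0.1437, running product = 0.1437
(1 - 0.6815) = 0.3185, running product = 0.0458
(1 - 0.7054) = 0.2946, running product = 0.0135
Product of (1-R_i) = 0.0135
R_sys = 1 - 0.0135 = 0.9865

0.9865


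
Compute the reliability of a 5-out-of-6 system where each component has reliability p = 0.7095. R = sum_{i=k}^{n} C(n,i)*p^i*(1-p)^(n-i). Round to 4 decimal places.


k = 5, n = 6, p = 0.7095
i=5: C(6,5)=6 * 0.7095^5 * 0.2905^1 = 0.3134
i=6: C(6,6)=1 * 0.7095^6 * 0.2905^0 = 0.1276
R = sum of terms = 0.4409

0.4409


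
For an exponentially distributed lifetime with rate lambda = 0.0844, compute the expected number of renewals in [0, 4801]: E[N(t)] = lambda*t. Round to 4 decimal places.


lambda = 0.0844
t = 4801
E[N(t)] = lambda * t
E[N(t)] = 0.0844 * 4801
E[N(t)] = 405.2044

405.2044


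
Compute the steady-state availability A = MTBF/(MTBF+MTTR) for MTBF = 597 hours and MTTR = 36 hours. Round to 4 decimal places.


MTBF = 597
MTTR = 36
MTBF + MTTR = 633
A = 597 / 633
A = 0.9431

0.9431


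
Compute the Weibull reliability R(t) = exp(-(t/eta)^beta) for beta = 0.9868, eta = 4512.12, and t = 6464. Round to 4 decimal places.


beta = 0.9868, eta = 4512.12, t = 6464
t/eta = 6464 / 4512.12 = 1.4326
(t/eta)^beta = 1.4326^0.9868 = 1.4258
R(t) = exp(-1.4258)
R(t) = 0.2403

0.2403


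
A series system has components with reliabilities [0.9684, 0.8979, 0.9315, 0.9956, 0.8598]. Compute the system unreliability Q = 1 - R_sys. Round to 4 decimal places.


Components: [0.9684, 0.8979, 0.9315, 0.9956, 0.8598]
After component 1: product = 0.9684
After component 2: product = 0.8695
After component 3: product = 0.81
After component 4: product = 0.8064
After component 5: product = 0.6933
R_sys = 0.6933
Q = 1 - 0.6933 = 0.3067

0.3067


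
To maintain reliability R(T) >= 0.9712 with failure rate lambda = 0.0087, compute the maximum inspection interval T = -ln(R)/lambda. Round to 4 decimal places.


R_target = 0.9712
lambda = 0.0087
-ln(0.9712) = 0.0292
T = 0.0292 / 0.0087
T = 3.3589

3.3589


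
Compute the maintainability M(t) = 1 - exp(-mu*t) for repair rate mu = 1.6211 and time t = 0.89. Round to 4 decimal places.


mu = 1.6211, t = 0.89
mu * t = 1.6211 * 0.89 = 1.4428
exp(-1.4428) = 0.2363
M(t) = 1 - 0.2363
M(t) = 0.7637

0.7637


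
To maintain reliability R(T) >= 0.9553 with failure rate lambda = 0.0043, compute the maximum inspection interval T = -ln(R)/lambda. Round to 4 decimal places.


R_target = 0.9553
lambda = 0.0043
-ln(0.9553) = 0.0457
T = 0.0457 / 0.0043
T = 10.6348

10.6348


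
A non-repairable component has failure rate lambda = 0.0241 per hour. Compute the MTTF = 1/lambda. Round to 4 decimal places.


lambda = 0.0241
MTTF = 1 / 0.0241
MTTF = 41.4938

41.4938


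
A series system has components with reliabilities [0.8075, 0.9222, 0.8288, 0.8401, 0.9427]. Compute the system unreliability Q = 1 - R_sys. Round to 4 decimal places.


Components: [0.8075, 0.9222, 0.8288, 0.8401, 0.9427]
After component 1: product = 0.8075
After component 2: product = 0.7447
After component 3: product = 0.6172
After component 4: product = 0.5185
After component 5: product = 0.4888
R_sys = 0.4888
Q = 1 - 0.4888 = 0.5112

0.5112


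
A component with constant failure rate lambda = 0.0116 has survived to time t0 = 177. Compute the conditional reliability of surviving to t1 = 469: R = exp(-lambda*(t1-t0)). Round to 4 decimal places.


lambda = 0.0116
t0 = 177, t1 = 469
t1 - t0 = 292
lambda * (t1-t0) = 0.0116 * 292 = 3.3872
R = exp(-3.3872)
R = 0.0338

0.0338


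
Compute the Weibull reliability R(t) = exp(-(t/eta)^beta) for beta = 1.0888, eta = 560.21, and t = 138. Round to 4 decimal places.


beta = 1.0888, eta = 560.21, t = 138
t/eta = 138 / 560.21 = 0.2463
(t/eta)^beta = 0.2463^1.0888 = 0.2175
R(t) = exp(-0.2175)
R(t) = 0.8045

0.8045


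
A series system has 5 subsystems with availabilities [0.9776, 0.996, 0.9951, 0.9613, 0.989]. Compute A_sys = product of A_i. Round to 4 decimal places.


Subsystems: [0.9776, 0.996, 0.9951, 0.9613, 0.989]
After subsystem 1 (A=0.9776): product = 0.9776
After subsystem 2 (A=0.996): product = 0.9737
After subsystem 3 (A=0.9951): product = 0.9689
After subsystem 4 (A=0.9613): product = 0.9314
After subsystem 5 (A=0.989): product = 0.9212
A_sys = 0.9212

0.9212


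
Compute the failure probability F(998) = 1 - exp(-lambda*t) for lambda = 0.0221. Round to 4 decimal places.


lambda = 0.0221, t = 998
lambda * t = 22.0558
exp(-22.0558) = 0.0
F(t) = 1 - 0.0
F(t) = 1.0

1.0


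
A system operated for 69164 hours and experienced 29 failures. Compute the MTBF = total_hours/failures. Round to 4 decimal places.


total_hours = 69164
failures = 29
MTBF = 69164 / 29
MTBF = 2384.9655

2384.9655


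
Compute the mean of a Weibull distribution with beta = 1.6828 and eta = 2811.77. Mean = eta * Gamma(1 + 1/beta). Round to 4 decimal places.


beta = 1.6828, eta = 2811.77
1/beta = 0.5942
1 + 1/beta = 1.5942
Gamma(1.5942) = 0.8929
Mean = 2811.77 * 0.8929
Mean = 2510.5744

2510.5744


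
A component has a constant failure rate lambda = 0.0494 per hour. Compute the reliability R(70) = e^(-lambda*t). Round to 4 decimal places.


lambda = 0.0494
t = 70
lambda * t = 3.458
R(t) = e^(-3.458)
R(t) = 0.0315

0.0315


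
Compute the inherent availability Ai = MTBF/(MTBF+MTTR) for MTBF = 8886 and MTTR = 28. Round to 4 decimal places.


MTBF = 8886
MTTR = 28
MTBF + MTTR = 8914
Ai = 8886 / 8914
Ai = 0.9969

0.9969


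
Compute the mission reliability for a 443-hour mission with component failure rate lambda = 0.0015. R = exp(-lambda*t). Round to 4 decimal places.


lambda = 0.0015
mission_time = 443
lambda * t = 0.0015 * 443 = 0.6645
R = exp(-0.6645)
R = 0.5145

0.5145


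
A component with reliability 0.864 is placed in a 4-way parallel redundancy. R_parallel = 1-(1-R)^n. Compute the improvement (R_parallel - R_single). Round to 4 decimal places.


R_single = 0.864, n = 4
1 - R_single = 0.136
(1 - R_single)^n = 0.136^4 = 0.0003
R_parallel = 1 - 0.0003 = 0.9997
Improvement = 0.9997 - 0.864
Improvement = 0.1357

0.1357


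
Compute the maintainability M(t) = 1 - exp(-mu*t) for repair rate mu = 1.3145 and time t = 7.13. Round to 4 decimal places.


mu = 1.3145, t = 7.13
mu * t = 1.3145 * 7.13 = 9.3724
exp(-9.3724) = 0.0001
M(t) = 1 - 0.0001
M(t) = 0.9999

0.9999


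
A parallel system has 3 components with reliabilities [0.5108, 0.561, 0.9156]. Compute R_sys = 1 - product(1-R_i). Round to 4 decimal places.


Components: [0.5108, 0.561, 0.9156]
(1 - 0.5108) = 0.4892, running product = 0.4892
(1 - 0.561) = 0.439, running product = 0.2148
(1 - 0.9156) = 0.0844, running product = 0.0181
Product of (1-R_i) = 0.0181
R_sys = 1 - 0.0181 = 0.9819

0.9819


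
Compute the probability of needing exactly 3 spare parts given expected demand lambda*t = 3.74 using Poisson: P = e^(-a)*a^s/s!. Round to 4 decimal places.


a = 3.74, s = 3
e^(-a) = e^(-3.74) = 0.0238
a^s = 3.74^3 = 52.3136
s! = 6
P = 0.0238 * 52.3136 / 6
P = 0.2071

0.2071


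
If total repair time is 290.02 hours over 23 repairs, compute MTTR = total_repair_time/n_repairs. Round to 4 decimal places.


total_repair_time = 290.02
n_repairs = 23
MTTR = 290.02 / 23
MTTR = 12.6096

12.6096


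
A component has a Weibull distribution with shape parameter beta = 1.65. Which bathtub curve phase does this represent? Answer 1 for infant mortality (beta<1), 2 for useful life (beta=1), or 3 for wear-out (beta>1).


beta = 1.65
Compare beta to 1:
beta < 1 => infant mortality (phase 1)
beta = 1 => useful life (phase 2)
beta > 1 => wear-out (phase 3)
Since beta = 1.65, this is wear-out (increasing failure rate)
Phase = 3

3


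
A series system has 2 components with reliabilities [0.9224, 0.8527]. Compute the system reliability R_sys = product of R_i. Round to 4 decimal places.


Components: [0.9224, 0.8527]
After component 1 (R=0.9224): product = 0.9224
After component 2 (R=0.8527): product = 0.7865
R_sys = 0.7865

0.7865


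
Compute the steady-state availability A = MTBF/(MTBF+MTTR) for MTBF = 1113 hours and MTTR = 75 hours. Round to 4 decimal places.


MTBF = 1113
MTTR = 75
MTBF + MTTR = 1188
A = 1113 / 1188
A = 0.9369

0.9369


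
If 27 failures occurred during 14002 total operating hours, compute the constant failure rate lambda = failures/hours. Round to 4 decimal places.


failures = 27
total_hours = 14002
lambda = 27 / 14002
lambda = 0.0019

0.0019


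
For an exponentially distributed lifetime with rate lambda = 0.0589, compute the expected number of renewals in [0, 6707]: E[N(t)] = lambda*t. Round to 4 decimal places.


lambda = 0.0589
t = 6707
E[N(t)] = lambda * t
E[N(t)] = 0.0589 * 6707
E[N(t)] = 395.0423

395.0423


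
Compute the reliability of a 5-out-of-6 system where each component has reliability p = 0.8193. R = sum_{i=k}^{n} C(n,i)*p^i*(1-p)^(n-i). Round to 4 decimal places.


k = 5, n = 6, p = 0.8193
i=5: C(6,5)=6 * 0.8193^5 * 0.1807^1 = 0.4002
i=6: C(6,6)=1 * 0.8193^6 * 0.1807^0 = 0.3025
R = sum of terms = 0.7027

0.7027


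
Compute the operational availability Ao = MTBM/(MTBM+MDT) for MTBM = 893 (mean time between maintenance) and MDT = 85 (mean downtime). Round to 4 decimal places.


MTBM = 893
MDT = 85
MTBM + MDT = 978
Ao = 893 / 978
Ao = 0.9131

0.9131


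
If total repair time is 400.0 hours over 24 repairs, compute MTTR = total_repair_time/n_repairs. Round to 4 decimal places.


total_repair_time = 400.0
n_repairs = 24
MTTR = 400.0 / 24
MTTR = 16.6667

16.6667


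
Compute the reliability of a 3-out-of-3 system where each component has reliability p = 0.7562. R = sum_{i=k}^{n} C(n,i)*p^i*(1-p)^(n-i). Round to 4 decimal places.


k = 3, n = 3, p = 0.7562
i=3: C(3,3)=1 * 0.7562^3 * 0.2438^0 = 0.4324
R = sum of terms = 0.4324

0.4324


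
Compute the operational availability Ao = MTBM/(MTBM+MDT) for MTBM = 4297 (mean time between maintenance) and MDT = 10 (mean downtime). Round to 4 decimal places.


MTBM = 4297
MDT = 10
MTBM + MDT = 4307
Ao = 4297 / 4307
Ao = 0.9977

0.9977


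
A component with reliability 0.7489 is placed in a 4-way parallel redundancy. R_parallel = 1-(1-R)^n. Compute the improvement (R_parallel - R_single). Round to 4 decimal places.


R_single = 0.7489, n = 4
1 - R_single = 0.2511
(1 - R_single)^n = 0.2511^4 = 0.004
R_parallel = 1 - 0.004 = 0.996
Improvement = 0.996 - 0.7489
Improvement = 0.2471

0.2471


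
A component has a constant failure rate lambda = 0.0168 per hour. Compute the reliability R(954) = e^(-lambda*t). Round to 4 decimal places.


lambda = 0.0168
t = 954
lambda * t = 16.0272
R(t) = e^(-16.0272)
R(t) = 0.0

0.0


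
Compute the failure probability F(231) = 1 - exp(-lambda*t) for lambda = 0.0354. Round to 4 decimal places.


lambda = 0.0354, t = 231
lambda * t = 8.1774
exp(-8.1774) = 0.0003
F(t) = 1 - 0.0003
F(t) = 0.9997

0.9997


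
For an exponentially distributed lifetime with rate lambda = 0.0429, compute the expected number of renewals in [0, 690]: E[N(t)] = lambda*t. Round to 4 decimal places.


lambda = 0.0429
t = 690
E[N(t)] = lambda * t
E[N(t)] = 0.0429 * 690
E[N(t)] = 29.601

29.601


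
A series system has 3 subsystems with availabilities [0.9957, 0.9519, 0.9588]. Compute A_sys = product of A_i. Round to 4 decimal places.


Subsystems: [0.9957, 0.9519, 0.9588]
After subsystem 1 (A=0.9957): product = 0.9957
After subsystem 2 (A=0.9519): product = 0.9478
After subsystem 3 (A=0.9588): product = 0.9088
A_sys = 0.9088

0.9088


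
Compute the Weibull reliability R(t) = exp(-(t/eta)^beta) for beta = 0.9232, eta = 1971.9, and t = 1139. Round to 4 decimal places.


beta = 0.9232, eta = 1971.9, t = 1139
t/eta = 1139 / 1971.9 = 0.5776
(t/eta)^beta = 0.5776^0.9232 = 0.6025
R(t) = exp(-0.6025)
R(t) = 0.5475

0.5475


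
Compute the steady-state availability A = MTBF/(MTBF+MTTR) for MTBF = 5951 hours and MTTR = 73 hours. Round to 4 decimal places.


MTBF = 5951
MTTR = 73
MTBF + MTTR = 6024
A = 5951 / 6024
A = 0.9879

0.9879


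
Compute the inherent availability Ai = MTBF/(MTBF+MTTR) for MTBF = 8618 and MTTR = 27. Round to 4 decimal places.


MTBF = 8618
MTTR = 27
MTBF + MTTR = 8645
Ai = 8618 / 8645
Ai = 0.9969

0.9969


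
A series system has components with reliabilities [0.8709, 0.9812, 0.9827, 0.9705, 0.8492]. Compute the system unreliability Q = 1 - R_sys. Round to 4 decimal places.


Components: [0.8709, 0.9812, 0.9827, 0.9705, 0.8492]
After component 1: product = 0.8709
After component 2: product = 0.8545
After component 3: product = 0.8397
After component 4: product = 0.815
After component 5: product = 0.6921
R_sys = 0.6921
Q = 1 - 0.6921 = 0.3079

0.3079


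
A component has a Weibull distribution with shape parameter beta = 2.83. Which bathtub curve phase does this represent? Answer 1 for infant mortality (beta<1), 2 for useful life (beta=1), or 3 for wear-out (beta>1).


beta = 2.83
Compare beta to 1:
beta < 1 => infant mortality (phase 1)
beta = 1 => useful life (phase 2)
beta > 1 => wear-out (phase 3)
Since beta = 2.83, this is wear-out (increasing failure rate)
Phase = 3

3


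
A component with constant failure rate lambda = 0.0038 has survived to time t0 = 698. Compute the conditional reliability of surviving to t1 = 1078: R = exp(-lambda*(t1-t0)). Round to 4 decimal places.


lambda = 0.0038
t0 = 698, t1 = 1078
t1 - t0 = 380
lambda * (t1-t0) = 0.0038 * 380 = 1.444
R = exp(-1.444)
R = 0.236

0.236


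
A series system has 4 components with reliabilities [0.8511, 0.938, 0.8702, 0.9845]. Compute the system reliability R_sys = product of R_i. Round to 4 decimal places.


Components: [0.8511, 0.938, 0.8702, 0.9845]
After component 1 (R=0.8511): product = 0.8511
After component 2 (R=0.938): product = 0.7983
After component 3 (R=0.8702): product = 0.6947
After component 4 (R=0.9845): product = 0.6839
R_sys = 0.6839

0.6839


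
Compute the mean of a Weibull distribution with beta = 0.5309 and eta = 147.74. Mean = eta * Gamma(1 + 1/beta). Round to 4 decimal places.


beta = 0.5309, eta = 147.74
1/beta = 1.8836
1 + 1/beta = 2.8836
Gamma(2.8836) = 1.8012
Mean = 147.74 * 1.8012
Mean = 266.1076

266.1076


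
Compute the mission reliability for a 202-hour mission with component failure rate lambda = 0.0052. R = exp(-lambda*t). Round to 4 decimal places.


lambda = 0.0052
mission_time = 202
lambda * t = 0.0052 * 202 = 1.0504
R = exp(-1.0504)
R = 0.3498

0.3498


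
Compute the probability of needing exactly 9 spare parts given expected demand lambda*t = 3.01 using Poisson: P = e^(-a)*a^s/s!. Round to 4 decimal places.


a = 3.01, s = 9
e^(-a) = e^(-3.01) = 0.0493
a^s = 3.01^9 = 20281.4247
s! = 362880
P = 0.0493 * 20281.4247 / 362880
P = 0.0028

0.0028


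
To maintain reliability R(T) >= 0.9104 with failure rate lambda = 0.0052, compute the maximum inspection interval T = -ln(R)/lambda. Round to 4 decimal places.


R_target = 0.9104
lambda = 0.0052
-ln(0.9104) = 0.0939
T = 0.0939 / 0.0052
T = 18.0522

18.0522


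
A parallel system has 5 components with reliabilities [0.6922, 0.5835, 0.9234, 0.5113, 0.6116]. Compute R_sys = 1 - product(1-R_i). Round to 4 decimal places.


Components: [0.6922, 0.5835, 0.9234, 0.5113, 0.6116]
(1 - 0.6922) = 0.3078, running product = 0.3078
(1 - 0.5835) = 0.4165, running product = 0.1282
(1 - 0.9234) = 0.0766, running product = 0.0098
(1 - 0.5113) = 0.4887, running product = 0.0048
(1 - 0.6116) = 0.3884, running product = 0.0019
Product of (1-R_i) = 0.0019
R_sys = 1 - 0.0019 = 0.9981

0.9981


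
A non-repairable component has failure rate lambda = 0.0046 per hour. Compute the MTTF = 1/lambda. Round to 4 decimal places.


lambda = 0.0046
MTTF = 1 / 0.0046
MTTF = 217.3913

217.3913


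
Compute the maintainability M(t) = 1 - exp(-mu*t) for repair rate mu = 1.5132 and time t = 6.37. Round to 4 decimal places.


mu = 1.5132, t = 6.37
mu * t = 1.5132 * 6.37 = 9.6391
exp(-9.6391) = 0.0001
M(t) = 1 - 0.0001
M(t) = 0.9999

0.9999


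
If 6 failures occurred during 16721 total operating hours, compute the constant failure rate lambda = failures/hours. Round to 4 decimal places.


failures = 6
total_hours = 16721
lambda = 6 / 16721
lambda = 0.0004

0.0004


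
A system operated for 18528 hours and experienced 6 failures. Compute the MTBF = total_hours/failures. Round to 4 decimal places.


total_hours = 18528
failures = 6
MTBF = 18528 / 6
MTBF = 3088.0

3088.0


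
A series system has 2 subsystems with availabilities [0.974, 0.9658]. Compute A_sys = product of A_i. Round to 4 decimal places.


Subsystems: [0.974, 0.9658]
After subsystem 1 (A=0.974): product = 0.974
After subsystem 2 (A=0.9658): product = 0.9407
A_sys = 0.9407

0.9407


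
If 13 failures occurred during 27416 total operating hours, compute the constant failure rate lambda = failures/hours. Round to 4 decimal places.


failures = 13
total_hours = 27416
lambda = 13 / 27416
lambda = 0.0005

0.0005


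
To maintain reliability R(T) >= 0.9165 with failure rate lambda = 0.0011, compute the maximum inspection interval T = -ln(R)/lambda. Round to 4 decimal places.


R_target = 0.9165
lambda = 0.0011
-ln(0.9165) = 0.0872
T = 0.0872 / 0.0011
T = 79.2666

79.2666


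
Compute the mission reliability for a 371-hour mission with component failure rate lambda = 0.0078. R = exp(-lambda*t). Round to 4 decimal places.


lambda = 0.0078
mission_time = 371
lambda * t = 0.0078 * 371 = 2.8938
R = exp(-2.8938)
R = 0.0554

0.0554


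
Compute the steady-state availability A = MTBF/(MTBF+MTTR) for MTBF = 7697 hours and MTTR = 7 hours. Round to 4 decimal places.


MTBF = 7697
MTTR = 7
MTBF + MTTR = 7704
A = 7697 / 7704
A = 0.9991

0.9991


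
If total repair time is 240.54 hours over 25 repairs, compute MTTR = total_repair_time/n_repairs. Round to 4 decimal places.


total_repair_time = 240.54
n_repairs = 25
MTTR = 240.54 / 25
MTTR = 9.6216

9.6216


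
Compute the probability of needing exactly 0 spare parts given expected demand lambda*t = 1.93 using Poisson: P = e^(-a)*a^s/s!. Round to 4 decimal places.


a = 1.93, s = 0
e^(-a) = e^(-1.93) = 0.1451
a^s = 1.93^0 = 1.0
s! = 1
P = 0.1451 * 1.0 / 1
P = 0.1451

0.1451


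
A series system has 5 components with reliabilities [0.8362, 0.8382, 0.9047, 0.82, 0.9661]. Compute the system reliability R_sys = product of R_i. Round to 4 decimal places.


Components: [0.8362, 0.8382, 0.9047, 0.82, 0.9661]
After component 1 (R=0.8362): product = 0.8362
After component 2 (R=0.8382): product = 0.7009
After component 3 (R=0.9047): product = 0.6341
After component 4 (R=0.82): product = 0.52
After component 5 (R=0.9661): product = 0.5023
R_sys = 0.5023

0.5023


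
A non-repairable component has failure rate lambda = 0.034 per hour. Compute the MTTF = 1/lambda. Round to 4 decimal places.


lambda = 0.034
MTTF = 1 / 0.034
MTTF = 29.4118

29.4118


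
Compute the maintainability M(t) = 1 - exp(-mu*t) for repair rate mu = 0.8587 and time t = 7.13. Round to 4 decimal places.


mu = 0.8587, t = 7.13
mu * t = 0.8587 * 7.13 = 6.1225
exp(-6.1225) = 0.0022
M(t) = 1 - 0.0022
M(t) = 0.9978

0.9978


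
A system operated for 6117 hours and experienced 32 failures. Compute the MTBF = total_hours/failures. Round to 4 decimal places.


total_hours = 6117
failures = 32
MTBF = 6117 / 32
MTBF = 191.1562

191.1562


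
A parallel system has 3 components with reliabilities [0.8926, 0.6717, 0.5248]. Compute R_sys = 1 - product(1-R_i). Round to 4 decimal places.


Components: [0.8926, 0.6717, 0.5248]
(1 - 0.8926) = 0.1074, running product = 0.1074
(1 - 0.6717) = 0.3283, running product = 0.0353
(1 - 0.5248) = 0.4752, running product = 0.0168
Product of (1-R_i) = 0.0168
R_sys = 1 - 0.0168 = 0.9832

0.9832


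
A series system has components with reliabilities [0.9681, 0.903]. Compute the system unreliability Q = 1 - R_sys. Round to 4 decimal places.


Components: [0.9681, 0.903]
After component 1: product = 0.9681
After component 2: product = 0.8742
R_sys = 0.8742
Q = 1 - 0.8742 = 0.1258

0.1258


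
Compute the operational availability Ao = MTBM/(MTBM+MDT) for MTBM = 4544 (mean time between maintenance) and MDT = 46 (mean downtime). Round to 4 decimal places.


MTBM = 4544
MDT = 46
MTBM + MDT = 4590
Ao = 4544 / 4590
Ao = 0.99

0.99


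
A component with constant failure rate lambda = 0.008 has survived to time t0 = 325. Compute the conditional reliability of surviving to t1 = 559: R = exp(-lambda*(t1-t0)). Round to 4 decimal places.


lambda = 0.008
t0 = 325, t1 = 559
t1 - t0 = 234
lambda * (t1-t0) = 0.008 * 234 = 1.872
R = exp(-1.872)
R = 0.1538

0.1538


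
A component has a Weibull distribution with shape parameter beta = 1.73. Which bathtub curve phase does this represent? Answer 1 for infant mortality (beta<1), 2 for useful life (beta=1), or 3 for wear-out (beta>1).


beta = 1.73
Compare beta to 1:
beta < 1 => infant mortality (phase 1)
beta = 1 => useful life (phase 2)
beta > 1 => wear-out (phase 3)
Since beta = 1.73, this is wear-out (increasing failure rate)
Phase = 3

3


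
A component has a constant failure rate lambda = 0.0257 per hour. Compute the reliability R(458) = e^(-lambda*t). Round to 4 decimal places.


lambda = 0.0257
t = 458
lambda * t = 11.7706
R(t) = e^(-11.7706)
R(t) = 0.0

0.0


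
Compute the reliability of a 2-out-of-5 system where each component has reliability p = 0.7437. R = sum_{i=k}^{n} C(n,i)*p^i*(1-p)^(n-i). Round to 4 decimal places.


k = 2, n = 5, p = 0.7437
i=2: C(5,2)=10 * 0.7437^2 * 0.2563^3 = 0.0931
i=3: C(5,3)=10 * 0.7437^3 * 0.2563^2 = 0.2702
i=4: C(5,4)=5 * 0.7437^4 * 0.2563^1 = 0.392
i=5: C(5,5)=1 * 0.7437^5 * 0.2563^0 = 0.2275
R = sum of terms = 0.9828

0.9828


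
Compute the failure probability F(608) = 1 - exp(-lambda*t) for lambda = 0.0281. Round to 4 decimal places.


lambda = 0.0281, t = 608
lambda * t = 17.0848
exp(-17.0848) = 0.0
F(t) = 1 - 0.0
F(t) = 1.0

1.0


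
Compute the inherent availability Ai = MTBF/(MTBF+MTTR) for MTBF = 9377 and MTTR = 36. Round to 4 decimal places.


MTBF = 9377
MTTR = 36
MTBF + MTTR = 9413
Ai = 9377 / 9413
Ai = 0.9962

0.9962


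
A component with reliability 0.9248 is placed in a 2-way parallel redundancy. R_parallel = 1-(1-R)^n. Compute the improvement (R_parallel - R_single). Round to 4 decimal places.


R_single = 0.9248, n = 2
1 - R_single = 0.0752
(1 - R_single)^n = 0.0752^2 = 0.0057
R_parallel = 1 - 0.0057 = 0.9943
Improvement = 0.9943 - 0.9248
Improvement = 0.0695

0.0695


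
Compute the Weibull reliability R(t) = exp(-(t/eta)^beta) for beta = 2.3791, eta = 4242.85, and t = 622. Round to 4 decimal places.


beta = 2.3791, eta = 4242.85, t = 622
t/eta = 622 / 4242.85 = 0.1466
(t/eta)^beta = 0.1466^2.3791 = 0.0104
R(t) = exp(-0.0104)
R(t) = 0.9897

0.9897


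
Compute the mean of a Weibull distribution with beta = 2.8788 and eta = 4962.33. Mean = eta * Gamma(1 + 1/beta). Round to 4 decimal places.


beta = 2.8788, eta = 4962.33
1/beta = 0.3474
1 + 1/beta = 1.3474
Gamma(1.3474) = 0.8914
Mean = 4962.33 * 0.8914
Mean = 4423.5308

4423.5308


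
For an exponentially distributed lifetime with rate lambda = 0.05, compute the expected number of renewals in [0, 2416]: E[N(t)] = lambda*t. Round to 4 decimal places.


lambda = 0.05
t = 2416
E[N(t)] = lambda * t
E[N(t)] = 0.05 * 2416
E[N(t)] = 120.8

120.8


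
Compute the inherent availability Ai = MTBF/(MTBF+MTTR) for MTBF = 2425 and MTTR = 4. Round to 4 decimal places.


MTBF = 2425
MTTR = 4
MTBF + MTTR = 2429
Ai = 2425 / 2429
Ai = 0.9984

0.9984


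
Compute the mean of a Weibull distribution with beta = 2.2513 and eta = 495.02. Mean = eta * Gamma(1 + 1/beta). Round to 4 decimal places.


beta = 2.2513, eta = 495.02
1/beta = 0.4442
1 + 1/beta = 1.4442
Gamma(1.4442) = 0.8857
Mean = 495.02 * 0.8857
Mean = 438.4562

438.4562


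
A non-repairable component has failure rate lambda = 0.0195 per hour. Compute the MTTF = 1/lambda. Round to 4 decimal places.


lambda = 0.0195
MTTF = 1 / 0.0195
MTTF = 51.2821

51.2821


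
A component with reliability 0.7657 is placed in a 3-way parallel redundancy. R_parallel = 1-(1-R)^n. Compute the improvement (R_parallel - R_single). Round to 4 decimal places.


R_single = 0.7657, n = 3
1 - R_single = 0.2343
(1 - R_single)^n = 0.2343^3 = 0.0129
R_parallel = 1 - 0.0129 = 0.9871
Improvement = 0.9871 - 0.7657
Improvement = 0.2214

0.2214


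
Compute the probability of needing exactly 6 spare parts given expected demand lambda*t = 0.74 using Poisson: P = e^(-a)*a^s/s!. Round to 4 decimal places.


a = 0.74, s = 6
e^(-a) = e^(-0.74) = 0.4771
a^s = 0.74^6 = 0.1642
s! = 720
P = 0.4771 * 0.1642 / 720
P = 0.0001

0.0001


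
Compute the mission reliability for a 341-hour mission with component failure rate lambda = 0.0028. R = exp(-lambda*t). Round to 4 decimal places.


lambda = 0.0028
mission_time = 341
lambda * t = 0.0028 * 341 = 0.9548
R = exp(-0.9548)
R = 0.3849

0.3849


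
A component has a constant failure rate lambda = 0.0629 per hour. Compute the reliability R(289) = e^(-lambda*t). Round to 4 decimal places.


lambda = 0.0629
t = 289
lambda * t = 18.1781
R(t) = e^(-18.1781)
R(t) = 0.0

0.0


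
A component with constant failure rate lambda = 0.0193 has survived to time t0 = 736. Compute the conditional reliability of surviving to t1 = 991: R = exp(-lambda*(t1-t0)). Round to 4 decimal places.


lambda = 0.0193
t0 = 736, t1 = 991
t1 - t0 = 255
lambda * (t1-t0) = 0.0193 * 255 = 4.9215
R = exp(-4.9215)
R = 0.0073

0.0073


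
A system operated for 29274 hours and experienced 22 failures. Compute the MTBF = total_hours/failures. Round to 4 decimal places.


total_hours = 29274
failures = 22
MTBF = 29274 / 22
MTBF = 1330.6364

1330.6364


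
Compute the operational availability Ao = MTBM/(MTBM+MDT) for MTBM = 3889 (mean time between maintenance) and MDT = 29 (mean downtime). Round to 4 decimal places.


MTBM = 3889
MDT = 29
MTBM + MDT = 3918
Ao = 3889 / 3918
Ao = 0.9926

0.9926


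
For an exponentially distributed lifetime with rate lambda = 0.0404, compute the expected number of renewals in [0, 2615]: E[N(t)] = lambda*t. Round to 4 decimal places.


lambda = 0.0404
t = 2615
E[N(t)] = lambda * t
E[N(t)] = 0.0404 * 2615
E[N(t)] = 105.646

105.646


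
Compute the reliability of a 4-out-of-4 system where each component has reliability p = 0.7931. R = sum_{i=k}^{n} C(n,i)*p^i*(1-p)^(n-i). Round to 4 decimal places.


k = 4, n = 4, p = 0.7931
i=4: C(4,4)=1 * 0.7931^4 * 0.2069^0 = 0.3957
R = sum of terms = 0.3957

0.3957


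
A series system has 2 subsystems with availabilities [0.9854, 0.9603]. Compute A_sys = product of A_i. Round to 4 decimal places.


Subsystems: [0.9854, 0.9603]
After subsystem 1 (A=0.9854): product = 0.9854
After subsystem 2 (A=0.9603): product = 0.9463
A_sys = 0.9463

0.9463


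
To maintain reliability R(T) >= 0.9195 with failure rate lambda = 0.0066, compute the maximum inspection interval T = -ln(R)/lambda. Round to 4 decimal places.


R_target = 0.9195
lambda = 0.0066
-ln(0.9195) = 0.0839
T = 0.0839 / 0.0066
T = 12.7159

12.7159


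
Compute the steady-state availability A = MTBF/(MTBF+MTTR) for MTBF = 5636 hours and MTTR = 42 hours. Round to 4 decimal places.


MTBF = 5636
MTTR = 42
MTBF + MTTR = 5678
A = 5636 / 5678
A = 0.9926

0.9926


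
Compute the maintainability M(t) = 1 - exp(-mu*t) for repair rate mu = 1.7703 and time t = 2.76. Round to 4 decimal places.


mu = 1.7703, t = 2.76
mu * t = 1.7703 * 2.76 = 4.886
exp(-4.886) = 0.0076
M(t) = 1 - 0.0076
M(t) = 0.9924

0.9924


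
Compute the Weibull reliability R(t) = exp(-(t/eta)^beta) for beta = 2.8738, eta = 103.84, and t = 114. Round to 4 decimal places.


beta = 2.8738, eta = 103.84, t = 114
t/eta = 114 / 103.84 = 1.0978
(t/eta)^beta = 1.0978^2.8738 = 1.3077
R(t) = exp(-1.3077)
R(t) = 0.2704

0.2704


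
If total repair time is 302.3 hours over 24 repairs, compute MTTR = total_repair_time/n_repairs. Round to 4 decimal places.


total_repair_time = 302.3
n_repairs = 24
MTTR = 302.3 / 24
MTTR = 12.5958

12.5958


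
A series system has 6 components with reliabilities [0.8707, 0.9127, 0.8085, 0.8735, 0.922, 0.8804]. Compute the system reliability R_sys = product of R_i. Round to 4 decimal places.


Components: [0.8707, 0.9127, 0.8085, 0.8735, 0.922, 0.8804]
After component 1 (R=0.8707): product = 0.8707
After component 2 (R=0.9127): product = 0.7947
After component 3 (R=0.8085): product = 0.6425
After component 4 (R=0.8735): product = 0.5612
After component 5 (R=0.922): product = 0.5175
After component 6 (R=0.8804): product = 0.4556
R_sys = 0.4556

0.4556
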